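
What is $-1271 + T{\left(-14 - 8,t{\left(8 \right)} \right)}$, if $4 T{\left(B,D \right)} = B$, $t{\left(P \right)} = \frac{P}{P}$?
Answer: $- \frac{2553}{2} \approx -1276.5$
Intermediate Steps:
$t{\left(P \right)} = 1$
$T{\left(B,D \right)} = \frac{B}{4}$
$-1271 + T{\left(-14 - 8,t{\left(8 \right)} \right)} = -1271 + \frac{-14 - 8}{4} = -1271 + \frac{1}{4} \left(-22\right) = -1271 - \frac{11}{2} = - \frac{2553}{2}$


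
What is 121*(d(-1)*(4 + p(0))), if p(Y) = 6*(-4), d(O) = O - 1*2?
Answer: 7260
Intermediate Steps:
d(O) = -2 + O (d(O) = O - 2 = -2 + O)
p(Y) = -24
121*(d(-1)*(4 + p(0))) = 121*((-2 - 1)*(4 - 24)) = 121*(-3*(-20)) = 121*60 = 7260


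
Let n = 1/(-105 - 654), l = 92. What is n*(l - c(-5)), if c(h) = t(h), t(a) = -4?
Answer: -32/253 ≈ -0.12648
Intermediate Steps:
c(h) = -4
n = -1/759 (n = 1/(-759) = -1/759 ≈ -0.0013175)
n*(l - c(-5)) = -(92 - 1*(-4))/759 = -(92 + 4)/759 = -1/759*96 = -32/253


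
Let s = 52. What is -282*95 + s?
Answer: -26738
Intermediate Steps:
-282*95 + s = -282*95 + 52 = -26790 + 52 = -26738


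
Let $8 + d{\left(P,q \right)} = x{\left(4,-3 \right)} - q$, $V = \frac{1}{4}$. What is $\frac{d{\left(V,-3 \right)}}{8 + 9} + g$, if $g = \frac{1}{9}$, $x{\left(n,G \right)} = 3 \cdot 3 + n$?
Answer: $\frac{89}{153} \approx 0.5817$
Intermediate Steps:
$x{\left(n,G \right)} = 9 + n$
$V = \frac{1}{4} \approx 0.25$
$g = \frac{1}{9} \approx 0.11111$
$d{\left(P,q \right)} = 5 - q$ ($d{\left(P,q \right)} = -8 - \left(-13 + q\right) = 5 - q$)
$\frac{d{\left(V,-3 \right)}}{8 + 9} + g = \frac{5 - -3}{8 + 9} + \frac{1}{9} = \frac{5 + 3}{17} + \frac{1}{9} = \frac{1}{17} \cdot 8 + \frac{1}{9} = \frac{8}{17} + \frac{1}{9} = \frac{89}{153}$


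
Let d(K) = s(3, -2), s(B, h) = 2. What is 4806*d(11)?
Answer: 9612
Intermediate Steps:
d(K) = 2
4806*d(11) = 4806*2 = 9612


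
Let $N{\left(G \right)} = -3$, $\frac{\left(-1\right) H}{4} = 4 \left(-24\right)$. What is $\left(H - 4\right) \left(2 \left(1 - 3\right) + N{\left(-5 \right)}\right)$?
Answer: $-2660$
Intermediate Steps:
$H = 384$ ($H = - 4 \cdot 4 \left(-24\right) = \left(-4\right) \left(-96\right) = 384$)
$\left(H - 4\right) \left(2 \left(1 - 3\right) + N{\left(-5 \right)}\right) = \left(384 - 4\right) \left(2 \left(1 - 3\right) - 3\right) = 380 \left(2 \left(-2\right) - 3\right) = 380 \left(-4 - 3\right) = 380 \left(-7\right) = -2660$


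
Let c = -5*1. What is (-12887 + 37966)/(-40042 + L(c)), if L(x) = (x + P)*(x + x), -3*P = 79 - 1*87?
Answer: -75237/120056 ≈ -0.62668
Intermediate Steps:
P = 8/3 (P = -(79 - 1*87)/3 = -(79 - 87)/3 = -⅓*(-8) = 8/3 ≈ 2.6667)
c = -5
L(x) = 2*x*(8/3 + x) (L(x) = (x + 8/3)*(x + x) = (8/3 + x)*(2*x) = 2*x*(8/3 + x))
(-12887 + 37966)/(-40042 + L(c)) = (-12887 + 37966)/(-40042 + (⅔)*(-5)*(8 + 3*(-5))) = 25079/(-40042 + (⅔)*(-5)*(8 - 15)) = 25079/(-40042 + (⅔)*(-5)*(-7)) = 25079/(-40042 + 70/3) = 25079/(-120056/3) = 25079*(-3/120056) = -75237/120056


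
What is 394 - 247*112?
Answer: -27270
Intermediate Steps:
394 - 247*112 = 394 - 27664 = -27270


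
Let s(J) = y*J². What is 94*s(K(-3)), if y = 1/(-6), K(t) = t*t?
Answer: -1269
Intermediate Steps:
K(t) = t²
y = -⅙ ≈ -0.16667
s(J) = -J²/6
94*s(K(-3)) = 94*(-((-3)²)²/6) = 94*(-⅙*9²) = 94*(-⅙*81) = 94*(-27/2) = -1269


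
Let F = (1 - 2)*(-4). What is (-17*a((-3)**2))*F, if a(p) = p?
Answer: -612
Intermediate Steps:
F = 4 (F = -1*(-4) = 4)
(-17*a((-3)**2))*F = -17*(-3)**2*4 = -17*9*4 = -153*4 = -612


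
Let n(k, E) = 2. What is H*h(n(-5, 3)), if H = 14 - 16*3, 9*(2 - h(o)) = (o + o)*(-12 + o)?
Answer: -1972/9 ≈ -219.11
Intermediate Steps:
h(o) = 2 - 2*o*(-12 + o)/9 (h(o) = 2 - (o + o)*(-12 + o)/9 = 2 - 2*o*(-12 + o)/9)
H = -34 (H = 14 - 48 = -34)
H*h(n(-5, 3)) = -34*(2 - 2/9*2**2 + (8/3)*2) = -34*(2 - 2/9*4 + 16/3) = -34*(2 - 8/9 + 16/3) = -34*58/9 = -1972/9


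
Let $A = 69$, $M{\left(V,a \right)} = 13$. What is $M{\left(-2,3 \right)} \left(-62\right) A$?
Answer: $-55614$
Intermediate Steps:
$M{\left(-2,3 \right)} \left(-62\right) A = 13 \left(-62\right) 69 = \left(-806\right) 69 = -55614$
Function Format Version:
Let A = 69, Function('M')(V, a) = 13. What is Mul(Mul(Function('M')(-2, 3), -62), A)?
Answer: -55614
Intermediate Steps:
Mul(Mul(Function('M')(-2, 3), -62), A) = Mul(Mul(13, -62), 69) = Mul(-806, 69) = -55614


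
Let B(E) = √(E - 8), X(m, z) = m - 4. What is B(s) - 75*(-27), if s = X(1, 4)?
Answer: 2025 + I*√11 ≈ 2025.0 + 3.3166*I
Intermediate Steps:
X(m, z) = -4 + m
s = -3 (s = -4 + 1 = -3)
B(E) = √(-8 + E)
B(s) - 75*(-27) = √(-8 - 3) - 75*(-27) = √(-11) + 2025 = I*√11 + 2025 = 2025 + I*√11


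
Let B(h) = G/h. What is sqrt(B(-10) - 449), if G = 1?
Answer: 3*I*sqrt(4990)/10 ≈ 21.192*I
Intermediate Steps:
B(h) = 1/h
sqrt(B(-10) - 449) = sqrt(1/(-10) - 449) = sqrt(-1/10 - 449) = sqrt(-4491/10) = 3*I*sqrt(4990)/10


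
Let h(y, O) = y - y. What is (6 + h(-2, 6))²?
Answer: 36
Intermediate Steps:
h(y, O) = 0
(6 + h(-2, 6))² = (6 + 0)² = 6² = 36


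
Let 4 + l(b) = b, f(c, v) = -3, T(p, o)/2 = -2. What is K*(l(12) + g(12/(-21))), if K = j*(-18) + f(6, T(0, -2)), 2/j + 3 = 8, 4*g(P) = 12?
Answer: -561/5 ≈ -112.20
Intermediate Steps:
T(p, o) = -4 (T(p, o) = 2*(-2) = -4)
g(P) = 3 (g(P) = (¼)*12 = 3)
j = ⅖ (j = 2/(-3 + 8) = 2/5 = 2*(⅕) = ⅖ ≈ 0.40000)
l(b) = -4 + b
K = -51/5 (K = (⅖)*(-18) - 3 = -36/5 - 3 = -51/5 ≈ -10.200)
K*(l(12) + g(12/(-21))) = -51*((-4 + 12) + 3)/5 = -51*(8 + 3)/5 = -51/5*11 = -561/5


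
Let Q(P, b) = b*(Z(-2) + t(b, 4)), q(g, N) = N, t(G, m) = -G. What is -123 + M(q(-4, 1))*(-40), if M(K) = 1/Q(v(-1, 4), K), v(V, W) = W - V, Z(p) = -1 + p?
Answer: -113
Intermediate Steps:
Q(P, b) = b*(-3 - b) (Q(P, b) = b*((-1 - 2) - b) = b*(-3 - b))
M(K) = -1/(K*(3 + K)) (M(K) = 1/(-K*(3 + K)) = -1/(K*(3 + K)))
-123 + M(q(-4, 1))*(-40) = -123 - 1/(1*(3 + 1))*(-40) = -123 - 1*1/4*(-40) = -123 - 1*1*¼*(-40) = -123 - ¼*(-40) = -123 + 10 = -113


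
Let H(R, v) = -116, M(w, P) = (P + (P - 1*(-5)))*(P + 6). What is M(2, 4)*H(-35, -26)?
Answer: -15080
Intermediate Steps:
M(w, P) = (5 + 2*P)*(6 + P) (M(w, P) = (P + (P + 5))*(6 + P) = (P + (5 + P))*(6 + P) = (5 + 2*P)*(6 + P))
M(2, 4)*H(-35, -26) = (30 + 2*4**2 + 17*4)*(-116) = (30 + 2*16 + 68)*(-116) = (30 + 32 + 68)*(-116) = 130*(-116) = -15080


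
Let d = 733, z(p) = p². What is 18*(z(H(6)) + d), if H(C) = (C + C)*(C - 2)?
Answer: 54666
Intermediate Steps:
H(C) = 2*C*(-2 + C) (H(C) = (2*C)*(-2 + C) = 2*C*(-2 + C))
18*(z(H(6)) + d) = 18*((2*6*(-2 + 6))² + 733) = 18*((2*6*4)² + 733) = 18*(48² + 733) = 18*(2304 + 733) = 18*3037 = 54666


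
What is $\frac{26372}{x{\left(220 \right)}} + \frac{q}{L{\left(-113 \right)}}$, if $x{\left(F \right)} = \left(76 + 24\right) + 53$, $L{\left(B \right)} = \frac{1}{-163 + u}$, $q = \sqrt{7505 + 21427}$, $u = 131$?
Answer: $\frac{26372}{153} - 64 \sqrt{7233} \approx -5270.6$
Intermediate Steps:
$q = 2 \sqrt{7233}$ ($q = \sqrt{28932} = 2 \sqrt{7233} \approx 170.09$)
$L{\left(B \right)} = - \frac{1}{32}$ ($L{\left(B \right)} = \frac{1}{-163 + 131} = \frac{1}{-32} = - \frac{1}{32}$)
$x{\left(F \right)} = 153$ ($x{\left(F \right)} = 100 + 53 = 153$)
$\frac{26372}{x{\left(220 \right)}} + \frac{q}{L{\left(-113 \right)}} = \frac{26372}{153} + \frac{2 \sqrt{7233}}{- \frac{1}{32}} = 26372 \cdot \frac{1}{153} + 2 \sqrt{7233} \left(-32\right) = \frac{26372}{153} - 64 \sqrt{7233}$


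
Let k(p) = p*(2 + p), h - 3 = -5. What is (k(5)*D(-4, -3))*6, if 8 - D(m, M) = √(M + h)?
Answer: 1680 - 210*I*√5 ≈ 1680.0 - 469.57*I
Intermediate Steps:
h = -2 (h = 3 - 5 = -2)
D(m, M) = 8 - √(-2 + M) (D(m, M) = 8 - √(M - 2) = 8 - √(-2 + M))
(k(5)*D(-4, -3))*6 = ((5*(2 + 5))*(8 - √(-2 - 3)))*6 = ((5*7)*(8 - √(-5)))*6 = (35*(8 - I*√5))*6 = (280 - 35*I*√5)*6 = 1680 - 210*I*√5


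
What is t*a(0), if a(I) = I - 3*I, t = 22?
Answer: 0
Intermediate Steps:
a(I) = -2*I
t*a(0) = 22*(-2*0) = 22*0 = 0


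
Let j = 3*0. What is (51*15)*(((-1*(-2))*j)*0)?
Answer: 0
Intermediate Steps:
j = 0
(51*15)*(((-1*(-2))*j)*0) = (51*15)*((-1*(-2)*0)*0) = 765*((2*0)*0) = 765*(0*0) = 765*0 = 0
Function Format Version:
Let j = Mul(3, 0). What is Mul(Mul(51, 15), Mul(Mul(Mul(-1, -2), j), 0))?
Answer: 0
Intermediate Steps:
j = 0
Mul(Mul(51, 15), Mul(Mul(Mul(-1, -2), j), 0)) = Mul(Mul(51, 15), Mul(Mul(Mul(-1, -2), 0), 0)) = Mul(765, Mul(Mul(2, 0), 0)) = Mul(765, Mul(0, 0)) = Mul(765, 0) = 0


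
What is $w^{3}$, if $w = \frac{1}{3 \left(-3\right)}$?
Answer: $- \frac{1}{729} \approx -0.0013717$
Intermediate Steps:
$w = - \frac{1}{9}$ ($w = \frac{1}{-9} = - \frac{1}{9} \approx -0.11111$)
$w^{3} = \left(- \frac{1}{9}\right)^{3} = - \frac{1}{729}$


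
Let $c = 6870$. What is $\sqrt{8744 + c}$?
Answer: $\sqrt{15614} \approx 124.96$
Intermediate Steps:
$\sqrt{8744 + c} = \sqrt{8744 + 6870} = \sqrt{15614}$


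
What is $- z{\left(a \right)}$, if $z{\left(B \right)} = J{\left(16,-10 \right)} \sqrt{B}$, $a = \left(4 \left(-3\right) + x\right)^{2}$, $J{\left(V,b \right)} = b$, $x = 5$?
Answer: $70$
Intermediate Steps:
$a = 49$ ($a = \left(4 \left(-3\right) + 5\right)^{2} = \left(-12 + 5\right)^{2} = \left(-7\right)^{2} = 49$)
$z{\left(B \right)} = - 10 \sqrt{B}$
$- z{\left(a \right)} = - \left(-10\right) \sqrt{49} = - \left(-10\right) 7 = \left(-1\right) \left(-70\right) = 70$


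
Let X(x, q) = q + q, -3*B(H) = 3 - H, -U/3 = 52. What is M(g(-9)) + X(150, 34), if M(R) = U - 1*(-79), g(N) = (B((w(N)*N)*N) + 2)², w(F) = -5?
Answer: -9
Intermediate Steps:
U = -156 (U = -3*52 = -156)
B(H) = -1 + H/3 (B(H) = -(3 - H)/3 = -1 + H/3)
X(x, q) = 2*q
g(N) = (1 - 5*N²/3)² (g(N) = ((-1 + ((-5*N)*N)/3) + 2)² = ((-1 + (-5*N²)/3) + 2)² = ((-1 - 5*N²/3) + 2)² = (1 - 5*N²/3)²)
M(R) = -77 (M(R) = -156 - 1*(-79) = -156 + 79 = -77)
M(g(-9)) + X(150, 34) = -77 + 2*34 = -77 + 68 = -9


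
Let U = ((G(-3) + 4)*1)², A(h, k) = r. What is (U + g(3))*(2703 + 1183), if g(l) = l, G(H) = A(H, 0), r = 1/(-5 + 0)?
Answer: 1694296/25 ≈ 67772.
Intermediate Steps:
r = -⅕ (r = 1/(-5) = -⅕ ≈ -0.20000)
A(h, k) = -⅕
G(H) = -⅕
U = 361/25 (U = ((-⅕ + 4)*1)² = ((19/5)*1)² = (19/5)² = 361/25 ≈ 14.440)
(U + g(3))*(2703 + 1183) = (361/25 + 3)*(2703 + 1183) = (436/25)*3886 = 1694296/25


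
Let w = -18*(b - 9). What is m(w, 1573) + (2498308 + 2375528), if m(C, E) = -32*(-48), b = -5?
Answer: 4875372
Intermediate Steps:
w = 252 (w = -18*(-5 - 9) = -18*(-14) = 252)
m(C, E) = 1536
m(w, 1573) + (2498308 + 2375528) = 1536 + (2498308 + 2375528) = 1536 + 4873836 = 4875372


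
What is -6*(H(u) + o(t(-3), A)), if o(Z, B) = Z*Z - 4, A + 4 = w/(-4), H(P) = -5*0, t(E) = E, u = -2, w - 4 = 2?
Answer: -30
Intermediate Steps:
w = 6 (w = 4 + 2 = 6)
H(P) = 0
A = -11/2 (A = -4 + 6/(-4) = -4 + 6*(-¼) = -4 - 3/2 = -11/2 ≈ -5.5000)
o(Z, B) = -4 + Z² (o(Z, B) = Z² - 4 = -4 + Z²)
-6*(H(u) + o(t(-3), A)) = -6*(0 + (-4 + (-3)²)) = -6*(0 + (-4 + 9)) = -6*(0 + 5) = -6*5 = -30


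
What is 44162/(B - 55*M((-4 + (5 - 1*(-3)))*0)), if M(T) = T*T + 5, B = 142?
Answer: -44162/133 ≈ -332.04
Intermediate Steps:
M(T) = 5 + T² (M(T) = T² + 5 = 5 + T²)
44162/(B - 55*M((-4 + (5 - 1*(-3)))*0)) = 44162/(142 - 55*(5 + ((-4 + (5 - 1*(-3)))*0)²)) = 44162/(142 - 55*(5 + ((-4 + (5 + 3))*0)²)) = 44162/(142 - 55*(5 + ((-4 + 8)*0)²)) = 44162/(142 - 55*(5 + (4*0)²)) = 44162/(142 - 55*(5 + 0²)) = 44162/(142 - 55*(5 + 0)) = 44162/(142 - 55*5) = 44162/(142 - 275) = 44162/(-133) = 44162*(-1/133) = -44162/133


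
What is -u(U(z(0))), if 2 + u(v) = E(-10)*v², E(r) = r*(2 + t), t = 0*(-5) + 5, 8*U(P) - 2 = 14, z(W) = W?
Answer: 282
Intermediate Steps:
U(P) = 2 (U(P) = ¼ + (⅛)*14 = ¼ + 7/4 = 2)
t = 5 (t = 0 + 5 = 5)
E(r) = 7*r (E(r) = r*(2 + 5) = r*7 = 7*r)
u(v) = -2 - 70*v² (u(v) = -2 + (7*(-10))*v² = -2 - 70*v²)
-u(U(z(0))) = -(-2 - 70*2²) = -(-2 - 70*4) = -(-2 - 280) = -1*(-282) = 282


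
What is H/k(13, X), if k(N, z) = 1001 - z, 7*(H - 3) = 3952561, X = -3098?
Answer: 3952582/28693 ≈ 137.75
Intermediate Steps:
H = 3952582/7 (H = 3 + (⅐)*3952561 = 3 + 3952561/7 = 3952582/7 ≈ 5.6466e+5)
H/k(13, X) = 3952582/(7*(1001 - 1*(-3098))) = 3952582/(7*(1001 + 3098)) = (3952582/7)/4099 = (3952582/7)*(1/4099) = 3952582/28693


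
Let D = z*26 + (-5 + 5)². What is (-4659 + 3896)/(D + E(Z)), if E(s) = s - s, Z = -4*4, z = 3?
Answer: -763/78 ≈ -9.7820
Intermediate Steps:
Z = -16
D = 78 (D = 3*26 + (-5 + 5)² = 78 + 0² = 78 + 0 = 78)
E(s) = 0
(-4659 + 3896)/(D + E(Z)) = (-4659 + 3896)/(78 + 0) = -763/78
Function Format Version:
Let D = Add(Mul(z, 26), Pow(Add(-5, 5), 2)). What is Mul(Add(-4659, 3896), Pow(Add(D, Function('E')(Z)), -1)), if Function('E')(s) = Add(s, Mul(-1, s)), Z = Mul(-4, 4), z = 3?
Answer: Rational(-763, 78) ≈ -9.7820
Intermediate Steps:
Z = -16
D = 78 (D = Add(Mul(3, 26), Pow(Add(-5, 5), 2)) = Add(78, Pow(0, 2)) = Add(78, 0) = 78)
Function('E')(s) = 0
Mul(Add(-4659, 3896), Pow(Add(D, Function('E')(Z)), -1)) = Mul(Add(-4659, 3896), Pow(Add(78, 0), -1)) = Mul(-763, Pow(78, -1)) = Mul(-763, Rational(1, 78)) = Rational(-763, 78)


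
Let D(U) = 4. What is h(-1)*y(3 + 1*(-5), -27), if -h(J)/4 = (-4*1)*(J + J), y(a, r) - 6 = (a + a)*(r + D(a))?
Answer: -3136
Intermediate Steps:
y(a, r) = 6 + 2*a*(4 + r) (y(a, r) = 6 + (a + a)*(r + 4) = 6 + (2*a)*(4 + r) = 6 + 2*a*(4 + r))
h(J) = 32*J (h(J) = -4*(-4*1)*(J + J) = -(-16)*2*J = -(-32)*J = 32*J)
h(-1)*y(3 + 1*(-5), -27) = (32*(-1))*(6 + 8*(3 + 1*(-5)) + 2*(3 + 1*(-5))*(-27)) = -32*(6 + 8*(3 - 5) + 2*(3 - 5)*(-27)) = -32*(6 + 8*(-2) + 2*(-2)*(-27)) = -32*(6 - 16 + 108) = -32*98 = -3136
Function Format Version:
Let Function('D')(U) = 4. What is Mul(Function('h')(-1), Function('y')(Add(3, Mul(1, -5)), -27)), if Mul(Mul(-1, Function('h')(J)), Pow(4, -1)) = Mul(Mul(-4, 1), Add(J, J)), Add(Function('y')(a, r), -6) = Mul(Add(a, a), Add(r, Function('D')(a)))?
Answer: -3136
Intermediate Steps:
Function('y')(a, r) = Add(6, Mul(2, a, Add(4, r))) (Function('y')(a, r) = Add(6, Mul(Add(a, a), Add(r, 4))) = Add(6, Mul(Mul(2, a), Add(4, r))) = Add(6, Mul(2, a, Add(4, r))))
Function('h')(J) = Mul(32, J) (Function('h')(J) = Mul(-4, Mul(Mul(-4, 1), Add(J, J))) = Mul(-4, Mul(-4, Mul(2, J))) = Mul(-4, Mul(-8, J)) = Mul(32, J))
Mul(Function('h')(-1), Function('y')(Add(3, Mul(1, -5)), -27)) = Mul(Mul(32, -1), Add(6, Mul(8, Add(3, Mul(1, -5))), Mul(2, Add(3, Mul(1, -5)), -27))) = Mul(-32, Add(6, Mul(8, Add(3, -5)), Mul(2, Add(3, -5), -27))) = Mul(-32, Add(6, Mul(8, -2), Mul(2, -2, -27))) = Mul(-32, Add(6, -16, 108)) = Mul(-32, 98) = -3136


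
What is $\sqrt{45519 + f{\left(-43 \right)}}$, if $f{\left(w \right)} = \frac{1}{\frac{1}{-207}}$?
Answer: $16 \sqrt{177} \approx 212.87$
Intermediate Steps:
$f{\left(w \right)} = -207$ ($f{\left(w \right)} = \frac{1}{- \frac{1}{207}} = -207$)
$\sqrt{45519 + f{\left(-43 \right)}} = \sqrt{45519 - 207} = \sqrt{45312} = 16 \sqrt{177}$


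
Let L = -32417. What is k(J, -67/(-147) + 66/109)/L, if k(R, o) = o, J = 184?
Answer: -17005/519417591 ≈ -3.2739e-5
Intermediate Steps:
k(J, -67/(-147) + 66/109)/L = (-67/(-147) + 66/109)/(-32417) = (-67*(-1/147) + 66*(1/109))*(-1/32417) = (67/147 + 66/109)*(-1/32417) = (17005/16023)*(-1/32417) = -17005/519417591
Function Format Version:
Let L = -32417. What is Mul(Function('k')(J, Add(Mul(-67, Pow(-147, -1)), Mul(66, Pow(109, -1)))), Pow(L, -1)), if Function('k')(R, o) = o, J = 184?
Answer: Rational(-17005, 519417591) ≈ -3.2739e-5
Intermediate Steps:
Mul(Function('k')(J, Add(Mul(-67, Pow(-147, -1)), Mul(66, Pow(109, -1)))), Pow(L, -1)) = Mul(Add(Mul(-67, Pow(-147, -1)), Mul(66, Pow(109, -1))), Pow(-32417, -1)) = Mul(Add(Mul(-67, Rational(-1, 147)), Mul(66, Rational(1, 109))), Rational(-1, 32417)) = Mul(Add(Rational(67, 147), Rational(66, 109)), Rational(-1, 32417)) = Mul(Rational(17005, 16023), Rational(-1, 32417)) = Rational(-17005, 519417591)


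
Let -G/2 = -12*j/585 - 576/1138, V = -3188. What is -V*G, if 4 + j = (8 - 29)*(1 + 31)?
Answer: -727068032/8535 ≈ -85187.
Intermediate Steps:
j = -676 (j = -4 + (8 - 29)*(1 + 31) = -4 - 21*32 = -4 - 672 = -676)
G = -228064/8535 (G = -2*(-12*(-676)/585 - 576/1138) = -2*(8112*(1/585) - 576*1/1138) = -2*(208/15 - 288/569) = -2*114032/8535 = -228064/8535 ≈ -26.721)
-V*G = -(-3188)*(-228064)/8535 = -1*727068032/8535 = -727068032/8535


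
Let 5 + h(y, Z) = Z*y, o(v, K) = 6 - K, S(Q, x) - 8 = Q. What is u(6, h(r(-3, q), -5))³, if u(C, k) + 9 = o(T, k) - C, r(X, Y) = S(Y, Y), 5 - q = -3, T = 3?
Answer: 438976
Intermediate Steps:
q = 8 (q = 5 - 1*(-3) = 5 + 3 = 8)
S(Q, x) = 8 + Q
r(X, Y) = 8 + Y
h(y, Z) = -5 + Z*y
u(C, k) = -3 - C - k (u(C, k) = -9 + ((6 - k) - C) = -9 + (6 - C - k) = -3 - C - k)
u(6, h(r(-3, q), -5))³ = (-3 - 1*6 - (-5 - 5*(8 + 8)))³ = (-3 - 6 - (-5 - 5*16))³ = (-3 - 6 - (-5 - 80))³ = (-3 - 6 - 1*(-85))³ = (-3 - 6 + 85)³ = 76³ = 438976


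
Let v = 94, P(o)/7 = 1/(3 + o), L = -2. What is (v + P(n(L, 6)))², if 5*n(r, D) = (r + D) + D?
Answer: 227529/25 ≈ 9101.2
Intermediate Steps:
n(r, D) = r/5 + 2*D/5 (n(r, D) = ((r + D) + D)/5 = ((D + r) + D)/5 = (r + 2*D)/5 = r/5 + 2*D/5)
P(o) = 7/(3 + o)
(v + P(n(L, 6)))² = (94 + 7/(3 + ((⅕)*(-2) + (⅖)*6)))² = (94 + 7/(3 + (-⅖ + 12/5)))² = (94 + 7/(3 + 2))² = (94 + 7/5)² = (477/5)² = 227529/25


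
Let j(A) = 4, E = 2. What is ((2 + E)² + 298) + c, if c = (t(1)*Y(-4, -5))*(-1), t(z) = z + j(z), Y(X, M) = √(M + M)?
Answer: 314 - 5*I*√10 ≈ 314.0 - 15.811*I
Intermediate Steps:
Y(X, M) = √2*√M (Y(X, M) = √(2*M) = √2*√M)
t(z) = 4 + z (t(z) = z + 4 = 4 + z)
c = -5*I*√10 (c = ((4 + 1)*(√2*√(-5)))*(-1) = (5*(√2*(I*√5)))*(-1) = (5*(I*√10))*(-1) = (5*I*√10)*(-1) = -5*I*√10 ≈ -15.811*I)
((2 + E)² + 298) + c = ((2 + 2)² + 298) - 5*I*√10 = (4² + 298) - 5*I*√10 = (16 + 298) - 5*I*√10 = 314 - 5*I*√10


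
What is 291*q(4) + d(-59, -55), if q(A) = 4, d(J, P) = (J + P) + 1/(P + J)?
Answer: 119699/114 ≈ 1050.0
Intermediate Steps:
d(J, P) = J + P + 1/(J + P) (d(J, P) = (J + P) + 1/(J + P) = J + P + 1/(J + P))
291*q(4) + d(-59, -55) = 291*4 + (1 + (-59)**2 + (-55)**2 + 2*(-59)*(-55))/(-59 - 55) = 1164 + (1 + 3481 + 3025 + 6490)/(-114) = 1164 - 1/114*12997 = 1164 - 12997/114 = 119699/114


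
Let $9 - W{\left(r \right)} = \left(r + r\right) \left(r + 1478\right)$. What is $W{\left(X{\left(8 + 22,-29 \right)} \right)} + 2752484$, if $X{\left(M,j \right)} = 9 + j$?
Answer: $2810813$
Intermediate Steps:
$W{\left(r \right)} = 9 - 2 r \left(1478 + r\right)$ ($W{\left(r \right)} = 9 - \left(r + r\right) \left(r + 1478\right) = 9 - 2 r \left(1478 + r\right)$)
$W{\left(X{\left(8 + 22,-29 \right)} \right)} + 2752484 = \left(9 - 2956 \left(9 - 29\right) - 2 \left(9 - 29\right)^{2}\right) + 2752484 = \left(9 - -59120 - 2 \left(-20\right)^{2}\right) + 2752484 = \left(9 + 59120 - 800\right) + 2752484 = 58329 + 2752484 = 2810813$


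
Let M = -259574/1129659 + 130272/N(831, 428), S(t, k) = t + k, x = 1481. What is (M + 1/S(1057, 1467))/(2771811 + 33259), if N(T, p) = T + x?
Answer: 46240890552931/2311416789194782680 ≈ 2.0005e-5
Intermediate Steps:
N(T, p) = 1481 + T (N(T, p) = T + 1481 = 1481 + T)
S(t, k) = k + t
M = 18320350270/326471451 (M = -259574/1129659 + 130272/(1481 + 831) = -259574*1/1129659 + 130272/2312 = -259574/1129659 + 130272*(1/2312) = -259574/1129659 + 16284/289 = 18320350270/326471451 ≈ 56.116)
(M + 1/S(1057, 1467))/(2771811 + 33259) = (18320350270/326471451 + 1/(1467 + 1057))/(2771811 + 33259) = (18320350270/326471451 + 1/2524)/2805070 = (18320350270/326471451 + 1/2524)*(1/2805070) = (46240890552931/824013942324)*(1/2805070) = 46240890552931/2311416789194782680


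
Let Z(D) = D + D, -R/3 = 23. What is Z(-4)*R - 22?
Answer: 530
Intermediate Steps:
R = -69 (R = -3*23 = -69)
Z(D) = 2*D
Z(-4)*R - 22 = (2*(-4))*(-69) - 22 = -8*(-69) - 22 = 552 - 22 = 530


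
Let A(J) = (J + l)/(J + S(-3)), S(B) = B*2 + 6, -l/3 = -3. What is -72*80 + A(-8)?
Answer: -46081/8 ≈ -5760.1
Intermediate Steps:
l = 9 (l = -3*(-3) = 9)
S(B) = 6 + 2*B (S(B) = 2*B + 6 = 6 + 2*B)
A(J) = (9 + J)/J (A(J) = (J + 9)/(J + (6 + 2*(-3))) = (9 + J)/(J + (6 - 6)) = (9 + J)/(J + 0) = (9 + J)/J)
-72*80 + A(-8) = -72*80 + (9 - 8)/(-8) = -5760 - ⅛*1 = -5760 - ⅛ = -46081/8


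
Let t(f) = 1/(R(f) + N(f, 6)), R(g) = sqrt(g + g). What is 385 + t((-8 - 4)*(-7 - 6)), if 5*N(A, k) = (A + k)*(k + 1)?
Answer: 82015955/213026 - 25*sqrt(78)/639078 ≈ 385.00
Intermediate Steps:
N(A, k) = (1 + k)*(A + k)/5 (N(A, k) = ((A + k)*(k + 1))/5 = ((A + k)*(1 + k))/5 = ((1 + k)*(A + k))/5 = (1 + k)*(A + k)/5)
R(g) = sqrt(2)*sqrt(g) (R(g) = sqrt(2*g) = sqrt(2)*sqrt(g))
t(f) = 1/(42/5 + 7*f/5 + sqrt(2)*sqrt(f)) (t(f) = 1/(sqrt(2)*sqrt(f) + (f/5 + (1/5)*6 + (1/5)*6**2 + (1/5)*f*6)) = 1/(sqrt(2)*sqrt(f) + (f/5 + 6/5 + (1/5)*36 + 6*f/5)) = 1/(sqrt(2)*sqrt(f) + (f/5 + 6/5 + 36/5 + 6*f/5)) = 1/(sqrt(2)*sqrt(f) + (42/5 + 7*f/5)) = 1/(42/5 + 7*f/5 + sqrt(2)*sqrt(f)))
385 + t((-8 - 4)*(-7 - 6)) = 385 + 5/(42 + 7*((-8 - 4)*(-7 - 6)) + 5*sqrt(2)*sqrt((-8 - 4)*(-7 - 6))) = 385 + 5/(42 + 7*(-12*(-13)) + 5*sqrt(2)*sqrt(-12*(-13))) = 385 + 5/(42 + 7*156 + 5*sqrt(2)*sqrt(156)) = 385 + 5/(42 + 1092 + 5*sqrt(2)*(2*sqrt(39))) = 385 + 5/(42 + 1092 + 10*sqrt(78)) = 385 + 5/(1134 + 10*sqrt(78))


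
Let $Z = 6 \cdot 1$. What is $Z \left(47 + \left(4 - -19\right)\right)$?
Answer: $420$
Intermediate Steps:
$Z = 6$
$Z \left(47 + \left(4 - -19\right)\right) = 6 \left(47 + \left(4 - -19\right)\right) = 6 \left(47 + \left(4 + 19\right)\right) = 6 \left(47 + 23\right) = 6 \cdot 70 = 420$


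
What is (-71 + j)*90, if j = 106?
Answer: 3150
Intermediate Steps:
(-71 + j)*90 = (-71 + 106)*90 = 35*90 = 3150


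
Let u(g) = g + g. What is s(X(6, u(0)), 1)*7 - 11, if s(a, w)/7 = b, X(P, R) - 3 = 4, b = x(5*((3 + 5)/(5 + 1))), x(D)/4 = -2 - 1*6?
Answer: -1579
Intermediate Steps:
x(D) = -32 (x(D) = 4*(-2 - 1*6) = 4*(-2 - 6) = 4*(-8) = -32)
b = -32
u(g) = 2*g
X(P, R) = 7 (X(P, R) = 3 + 4 = 7)
s(a, w) = -224 (s(a, w) = 7*(-32) = -224)
s(X(6, u(0)), 1)*7 - 11 = -224*7 - 11 = -1568 - 11 = -1579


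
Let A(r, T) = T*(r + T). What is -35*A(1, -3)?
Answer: -210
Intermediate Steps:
A(r, T) = T*(T + r)
-35*A(1, -3) = -(-105)*(-3 + 1) = -(-105)*(-2) = -35*6 = -210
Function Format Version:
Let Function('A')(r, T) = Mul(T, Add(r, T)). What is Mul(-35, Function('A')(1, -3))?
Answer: -210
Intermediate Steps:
Function('A')(r, T) = Mul(T, Add(T, r))
Mul(-35, Function('A')(1, -3)) = Mul(-35, Mul(-3, Add(-3, 1))) = Mul(-35, Mul(-3, -2)) = Mul(-35, 6) = -210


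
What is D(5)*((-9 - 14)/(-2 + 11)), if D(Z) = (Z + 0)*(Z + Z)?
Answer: -1150/9 ≈ -127.78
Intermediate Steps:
D(Z) = 2*Z**2 (D(Z) = Z*(2*Z) = 2*Z**2)
D(5)*((-9 - 14)/(-2 + 11)) = (2*5**2)*((-9 - 14)/(-2 + 11)) = (2*25)*(-23/9) = 50*(-23*1/9) = 50*(-23/9) = -1150/9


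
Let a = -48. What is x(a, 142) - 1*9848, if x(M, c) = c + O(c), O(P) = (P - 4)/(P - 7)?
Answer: -436724/45 ≈ -9705.0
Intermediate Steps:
O(P) = (-4 + P)/(-7 + P)
x(M, c) = c + (-4 + c)/(-7 + c)
x(a, 142) - 1*9848 = (-4 + 142 + 142*(-7 + 142))/(-7 + 142) - 1*9848 = (-4 + 142 + 142*135)/135 - 9848 = (-4 + 142 + 19170)/135 - 9848 = (1/135)*19308 - 9848 = 6436/45 - 9848 = -436724/45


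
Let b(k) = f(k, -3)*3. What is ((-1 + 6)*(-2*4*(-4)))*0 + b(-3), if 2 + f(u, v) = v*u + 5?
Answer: 36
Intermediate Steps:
f(u, v) = 3 + u*v (f(u, v) = -2 + (v*u + 5) = -2 + (u*v + 5) = -2 + (5 + u*v) = 3 + u*v)
b(k) = 9 - 9*k (b(k) = (3 + k*(-3))*3 = (3 - 3*k)*3 = 9 - 9*k)
((-1 + 6)*(-2*4*(-4)))*0 + b(-3) = ((-1 + 6)*(-2*4*(-4)))*0 + (9 - 9*(-3)) = (5*(-8*(-4)))*0 + (9 + 27) = (5*32)*0 + 36 = 160*0 + 36 = 0 + 36 = 36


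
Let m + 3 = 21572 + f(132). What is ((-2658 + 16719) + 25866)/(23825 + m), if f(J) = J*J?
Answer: 39927/62818 ≈ 0.63560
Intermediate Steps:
f(J) = J²
m = 38993 (m = -3 + (21572 + 132²) = -3 + (21572 + 17424) = -3 + 38996 = 38993)
((-2658 + 16719) + 25866)/(23825 + m) = ((-2658 + 16719) + 25866)/(23825 + 38993) = (14061 + 25866)/62818 = 39927*(1/62818) = 39927/62818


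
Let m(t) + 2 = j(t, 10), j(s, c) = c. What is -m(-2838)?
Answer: -8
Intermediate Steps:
m(t) = 8 (m(t) = -2 + 10 = 8)
-m(-2838) = -1*8 = -8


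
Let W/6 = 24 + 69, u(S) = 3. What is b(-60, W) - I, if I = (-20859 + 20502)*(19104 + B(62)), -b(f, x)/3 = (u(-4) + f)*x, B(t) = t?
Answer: 6937680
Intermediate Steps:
W = 558 (W = 6*(24 + 69) = 6*93 = 558)
b(f, x) = -3*x*(3 + f) (b(f, x) = -3*(3 + f)*x = -3*x*(3 + f))
I = -6842262 (I = (-20859 + 20502)*(19104 + 62) = -357*19166 = -6842262)
b(-60, W) - I = -3*558*(3 - 60) - 1*(-6842262) = -3*558*(-57) + 6842262 = 95418 + 6842262 = 6937680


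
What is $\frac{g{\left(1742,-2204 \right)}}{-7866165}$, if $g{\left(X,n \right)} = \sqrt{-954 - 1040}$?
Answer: $- \frac{i \sqrt{1994}}{7866165} \approx - 5.6767 \cdot 10^{-6} i$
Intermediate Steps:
$g{\left(X,n \right)} = i \sqrt{1994}$ ($g{\left(X,n \right)} = \sqrt{-1994} = i \sqrt{1994}$)
$\frac{g{\left(1742,-2204 \right)}}{-7866165} = \frac{i \sqrt{1994}}{-7866165} = i \sqrt{1994} \left(- \frac{1}{7866165}\right) = - \frac{i \sqrt{1994}}{7866165}$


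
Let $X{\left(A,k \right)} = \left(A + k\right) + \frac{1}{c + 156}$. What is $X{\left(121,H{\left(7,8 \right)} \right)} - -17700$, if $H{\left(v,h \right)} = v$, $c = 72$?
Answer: $\frac{4064785}{228} \approx 17828.0$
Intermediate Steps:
$X{\left(A,k \right)} = \frac{1}{228} + A + k$ ($X{\left(A,k \right)} = \left(A + k\right) + \frac{1}{72 + 156} = \left(A + k\right) + \frac{1}{228} = \frac{1}{228} + A + k$)
$X{\left(121,H{\left(7,8 \right)} \right)} - -17700 = \left(\frac{1}{228} + 121 + 7\right) - -17700 = \frac{29185}{228} + 17700 = \frac{4064785}{228}$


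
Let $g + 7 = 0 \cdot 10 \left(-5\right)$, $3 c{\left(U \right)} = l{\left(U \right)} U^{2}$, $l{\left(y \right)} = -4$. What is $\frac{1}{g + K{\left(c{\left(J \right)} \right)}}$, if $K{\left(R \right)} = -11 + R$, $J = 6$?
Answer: $- \frac{1}{66} \approx -0.015152$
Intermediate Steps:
$c{\left(U \right)} = - \frac{4 U^{2}}{3}$ ($c{\left(U \right)} = \frac{\left(-4\right) U^{2}}{3} = - \frac{4 U^{2}}{3}$)
$g = -7$ ($g = -7 + 0 \cdot 10 \left(-5\right) = -7 + 0 \left(-5\right) = -7 + 0 = -7$)
$\frac{1}{g + K{\left(c{\left(J \right)} \right)}} = \frac{1}{-7 - \left(11 + \frac{4 \cdot 6^{2}}{3}\right)} = \frac{1}{-7 - 59} = \frac{1}{-66} = - \frac{1}{66}$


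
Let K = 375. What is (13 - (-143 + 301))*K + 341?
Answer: -54034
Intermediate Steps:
(13 - (-143 + 301))*K + 341 = (13 - (-143 + 301))*375 + 341 = (13 - 1*158)*375 + 341 = (13 - 158)*375 + 341 = -145*375 + 341 = -54375 + 341 = -54034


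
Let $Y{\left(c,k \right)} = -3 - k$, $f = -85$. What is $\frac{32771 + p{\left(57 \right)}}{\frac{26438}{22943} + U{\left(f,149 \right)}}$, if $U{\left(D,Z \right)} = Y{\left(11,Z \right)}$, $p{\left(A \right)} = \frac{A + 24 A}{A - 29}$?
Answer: $- \frac{21084915259}{96905144} \approx -217.58$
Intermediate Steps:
$p{\left(A \right)} = \frac{25 A}{-29 + A}$
$U{\left(D,Z \right)} = -3 - Z$
$\frac{32771 + p{\left(57 \right)}}{\frac{26438}{22943} + U{\left(f,149 \right)}} = \frac{32771 + 25 \cdot 57 \frac{1}{-29 + 57}}{\frac{26438}{22943} - 152} = \frac{32771 + 25 \cdot 57 \cdot \frac{1}{28}}{26438 \cdot \frac{1}{22943} - 152} = \frac{32771 + 25 \cdot 57 \cdot \frac{1}{28}}{\frac{26438}{22943} - 152} = \frac{32771 + \frac{1425}{28}}{- \frac{3460898}{22943}} = \frac{919013}{28} \left(- \frac{22943}{3460898}\right) = - \frac{21084915259}{96905144}$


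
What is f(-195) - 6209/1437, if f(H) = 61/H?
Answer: -144268/31135 ≈ -4.6336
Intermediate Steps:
f(-195) - 6209/1437 = 61/(-195) - 6209/1437 = 61*(-1/195) - 6209/1437 = -61/195 - 1*6209/1437 = -61/195 - 6209/1437 = -144268/31135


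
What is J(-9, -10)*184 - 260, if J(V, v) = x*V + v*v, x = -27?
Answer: 62852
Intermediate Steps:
J(V, v) = v² - 27*V (J(V, v) = -27*V + v*v = -27*V + v² = v² - 27*V)
J(-9, -10)*184 - 260 = ((-10)² - 27*(-9))*184 - 260 = (100 + 243)*184 - 260 = 343*184 - 260 = 63112 - 260 = 62852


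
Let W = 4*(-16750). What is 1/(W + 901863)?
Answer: 1/834863 ≈ 1.1978e-6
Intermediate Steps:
W = -67000
1/(W + 901863) = 1/(-67000 + 901863) = 1/834863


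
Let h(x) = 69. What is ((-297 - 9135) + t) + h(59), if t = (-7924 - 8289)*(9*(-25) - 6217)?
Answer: 104434783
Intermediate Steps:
t = 104444146 (t = -16213*(-225 - 6217) = -16213*(-6442) = 104444146)
((-297 - 9135) + t) + h(59) = ((-297 - 9135) + 104444146) + 69 = (-9432 + 104444146) + 69 = 104434714 + 69 = 104434783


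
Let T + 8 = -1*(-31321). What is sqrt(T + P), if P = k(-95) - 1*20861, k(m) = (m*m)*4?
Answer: 46*sqrt(22) ≈ 215.76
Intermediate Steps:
T = 31313 (T = -8 - 1*(-31321) = -8 + 31321 = 31313)
k(m) = 4*m**2 (k(m) = m**2*4 = 4*m**2)
P = 15239 (P = 4*(-95)**2 - 1*20861 = 4*9025 - 20861 = 36100 - 20861 = 15239)
sqrt(T + P) = sqrt(31313 + 15239) = sqrt(46552) = 46*sqrt(22)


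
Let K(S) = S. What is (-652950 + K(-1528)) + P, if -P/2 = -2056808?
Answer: 3459138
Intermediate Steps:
P = 4113616 (P = -2*(-2056808) = 4113616)
(-652950 + K(-1528)) + P = (-652950 - 1528) + 4113616 = -654478 + 4113616 = 3459138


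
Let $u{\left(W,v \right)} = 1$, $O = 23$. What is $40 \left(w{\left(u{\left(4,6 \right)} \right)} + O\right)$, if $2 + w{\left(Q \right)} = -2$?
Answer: $760$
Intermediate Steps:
$w{\left(Q \right)} = -4$ ($w{\left(Q \right)} = -2 - 2 = -4$)
$40 \left(w{\left(u{\left(4,6 \right)} \right)} + O\right) = 40 \left(-4 + 23\right) = 40 \cdot 19 = 760$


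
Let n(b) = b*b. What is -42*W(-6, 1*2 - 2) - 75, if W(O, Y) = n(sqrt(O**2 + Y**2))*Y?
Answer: -75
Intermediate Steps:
n(b) = b**2
W(O, Y) = Y*(O**2 + Y**2) (W(O, Y) = (sqrt(O**2 + Y**2))**2*Y = (O**2 + Y**2)*Y = Y*(O**2 + Y**2))
-42*W(-6, 1*2 - 2) - 75 = -42*(1*2 - 2)*((-6)**2 + (1*2 - 2)**2) - 75 = -42*(2 - 2)*(36 + (2 - 2)**2) - 75 = -0*(36 + 0**2) - 75 = -0*(36 + 0) - 75 = -0*36 - 75 = -42*0 - 75 = 0 - 75 = -75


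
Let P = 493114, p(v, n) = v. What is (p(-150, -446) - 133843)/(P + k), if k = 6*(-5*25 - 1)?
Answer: -133993/492358 ≈ -0.27215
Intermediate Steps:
k = -756 (k = 6*(-125 - 1) = 6*(-126) = -756)
(p(-150, -446) - 133843)/(P + k) = (-150 - 133843)/(493114 - 756) = -133993/492358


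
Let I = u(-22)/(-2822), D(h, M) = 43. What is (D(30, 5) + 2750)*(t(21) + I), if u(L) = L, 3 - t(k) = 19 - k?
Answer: 19735338/1411 ≈ 13987.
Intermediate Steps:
t(k) = -16 + k (t(k) = 3 - (19 - k) = 3 + (-19 + k) = -16 + k)
I = 11/1411 (I = -22/(-2822) = -22*(-1/2822) = 11/1411 ≈ 0.0077959)
(D(30, 5) + 2750)*(t(21) + I) = (43 + 2750)*((-16 + 21) + 11/1411) = 2793*(5 + 11/1411) = 2793*(7066/1411) = 19735338/1411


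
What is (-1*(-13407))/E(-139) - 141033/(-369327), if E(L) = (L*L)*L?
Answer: 124603112446/330623869471 ≈ 0.37687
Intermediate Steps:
E(L) = L**3 (E(L) = L**2*L = L**3)
(-1*(-13407))/E(-139) - 141033/(-369327) = (-1*(-13407))/((-139)**3) - 141033/(-369327) = 13407/(-2685619) - 141033*(-1/369327) = 13407*(-1/2685619) + 47011/123109 = -13407/2685619 + 47011/123109 = 124603112446/330623869471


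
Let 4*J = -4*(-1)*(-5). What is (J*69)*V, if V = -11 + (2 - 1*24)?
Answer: 11385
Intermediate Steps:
J = -5 (J = (-4*(-1)*(-5))/4 = (4*(-5))/4 = (1/4)*(-20) = -5)
V = -33 (V = -11 + (2 - 24) = -11 - 22 = -33)
(J*69)*V = -5*69*(-33) = -345*(-33) = 11385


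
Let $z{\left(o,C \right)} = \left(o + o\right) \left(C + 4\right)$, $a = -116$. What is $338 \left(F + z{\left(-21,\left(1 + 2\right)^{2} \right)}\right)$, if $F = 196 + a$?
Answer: $-157508$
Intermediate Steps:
$z{\left(o,C \right)} = 2 o \left(4 + C\right)$
$F = 80$ ($F = 196 - 116 = 80$)
$338 \left(F + z{\left(-21,\left(1 + 2\right)^{2} \right)}\right) = 338 \left(80 + 2 \left(-21\right) \left(4 + \left(1 + 2\right)^{2}\right)\right) = 338 \left(80 + 2 \left(-21\right) \left(4 + 3^{2}\right)\right) = 338 \left(80 + 2 \left(-21\right) \left(4 + 9\right)\right) = 338 \left(80 + 2 \left(-21\right) 13\right) = 338 \left(80 - 546\right) = 338 \left(-466\right) = -157508$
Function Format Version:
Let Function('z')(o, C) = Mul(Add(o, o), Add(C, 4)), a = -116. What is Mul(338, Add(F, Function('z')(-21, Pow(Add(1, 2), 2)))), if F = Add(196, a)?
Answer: -157508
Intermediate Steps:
Function('z')(o, C) = Mul(2, o, Add(4, C)) (Function('z')(o, C) = Mul(Mul(2, o), Add(4, C)) = Mul(2, o, Add(4, C)))
F = 80 (F = Add(196, -116) = 80)
Mul(338, Add(F, Function('z')(-21, Pow(Add(1, 2), 2)))) = Mul(338, Add(80, Mul(2, -21, Add(4, Pow(Add(1, 2), 2))))) = Mul(338, Add(80, Mul(2, -21, Add(4, Pow(3, 2))))) = Mul(338, Add(80, Mul(2, -21, Add(4, 9)))) = Mul(338, Add(80, Mul(2, -21, 13))) = Mul(338, Add(80, -546)) = Mul(338, -466) = -157508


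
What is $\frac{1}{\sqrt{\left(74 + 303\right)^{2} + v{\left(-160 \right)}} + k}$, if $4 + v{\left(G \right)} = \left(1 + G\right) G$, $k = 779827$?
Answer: $\frac{779827}{608129982364} - \frac{\sqrt{167565}}{608129982364} \approx 1.2817 \cdot 10^{-6}$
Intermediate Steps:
$v{\left(G \right)} = -4 + G \left(1 + G\right)$ ($v{\left(G \right)} = -4 + \left(1 + G\right) G = -4 + G \left(1 + G\right)$)
$\frac{1}{\sqrt{\left(74 + 303\right)^{2} + v{\left(-160 \right)}} + k} = \frac{1}{\sqrt{\left(74 + 303\right)^{2} - \left(164 - 25600\right)} + 779827} = \frac{1}{\sqrt{377^{2} - -25436} + 779827} = \frac{1}{\sqrt{142129 + 25436} + 779827} = \frac{1}{\sqrt{167565} + 779827} = \frac{1}{779827 + \sqrt{167565}}$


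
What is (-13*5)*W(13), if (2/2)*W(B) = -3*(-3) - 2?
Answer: -455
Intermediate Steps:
W(B) = 7 (W(B) = -3*(-3) - 2 = 9 - 2 = 7)
(-13*5)*W(13) = -13*5*7 = -65*7 = -455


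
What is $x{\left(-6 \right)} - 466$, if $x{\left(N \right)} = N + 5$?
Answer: $-467$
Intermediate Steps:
$x{\left(N \right)} = 5 + N$
$x{\left(-6 \right)} - 466 = \left(5 - 6\right) - 466 = -1 - 466 = -467$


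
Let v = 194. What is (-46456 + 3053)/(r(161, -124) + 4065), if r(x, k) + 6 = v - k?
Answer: -43403/4377 ≈ -9.9162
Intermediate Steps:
r(x, k) = 188 - k (r(x, k) = -6 + (194 - k) = 188 - k)
(-46456 + 3053)/(r(161, -124) + 4065) = (-46456 + 3053)/((188 - 1*(-124)) + 4065) = -43403/((188 + 124) + 4065) = -43403/(312 + 4065) = -43403/4377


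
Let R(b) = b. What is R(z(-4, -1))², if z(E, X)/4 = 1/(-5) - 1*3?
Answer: 4096/25 ≈ 163.84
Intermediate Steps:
z(E, X) = -64/5 (z(E, X) = 4*(1/(-5) - 1*3) = 4*(1*(-⅕) - 3) = 4*(-⅕ - 3) = 4*(-16/5) = -64/5)
R(z(-4, -1))² = (-64/5)² = 4096/25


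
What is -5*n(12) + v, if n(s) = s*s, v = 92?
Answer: -628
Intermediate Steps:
n(s) = s²
-5*n(12) + v = -5*12² + 92 = -5*144 + 92 = -720 + 92 = -628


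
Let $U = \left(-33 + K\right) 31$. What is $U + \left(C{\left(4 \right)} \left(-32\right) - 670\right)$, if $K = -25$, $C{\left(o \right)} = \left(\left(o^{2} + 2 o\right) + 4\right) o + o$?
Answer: $-6180$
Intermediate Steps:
$C{\left(o \right)} = o + o \left(4 + o^{2} + 2 o\right)$ ($C{\left(o \right)} = \left(4 + o^{2} + 2 o\right) o + o = o \left(4 + o^{2} + 2 o\right) + o = o + o \left(4 + o^{2} + 2 o\right)$)
$U = -1798$ ($U = \left(-33 - 25\right) 31 = \left(-58\right) 31 = -1798$)
$U + \left(C{\left(4 \right)} \left(-32\right) - 670\right) = -1798 + \left(4 \left(5 + 4^{2} + 2 \cdot 4\right) \left(-32\right) - 670\right) = -1798 + \left(4 \left(5 + 16 + 8\right) \left(-32\right) - 670\right) = -1798 + \left(4 \cdot 29 \left(-32\right) - 670\right) = -1798 + \left(116 \left(-32\right) - 670\right) = -1798 - 4382 = -6180$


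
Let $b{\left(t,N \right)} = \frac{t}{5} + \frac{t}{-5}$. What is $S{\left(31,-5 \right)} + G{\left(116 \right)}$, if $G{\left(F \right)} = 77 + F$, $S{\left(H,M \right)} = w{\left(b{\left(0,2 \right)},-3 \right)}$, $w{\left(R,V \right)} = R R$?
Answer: $193$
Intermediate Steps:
$b{\left(t,N \right)} = 0$ ($b{\left(t,N \right)} = t \frac{1}{5} + t \left(- \frac{1}{5}\right) = \frac{t}{5} - \frac{t}{5} = 0$)
$w{\left(R,V \right)} = R^{2}$
$S{\left(H,M \right)} = 0$ ($S{\left(H,M \right)} = 0^{2} = 0$)
$S{\left(31,-5 \right)} + G{\left(116 \right)} = 0 + \left(77 + 116\right) = 0 + 193 = 193$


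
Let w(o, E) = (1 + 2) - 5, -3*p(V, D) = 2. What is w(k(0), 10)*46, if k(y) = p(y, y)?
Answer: -92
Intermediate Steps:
p(V, D) = -⅔ (p(V, D) = -⅓*2 = -⅔)
k(y) = -⅔
w(o, E) = -2 (w(o, E) = 3 - 5 = -2)
w(k(0), 10)*46 = -2*46 = -92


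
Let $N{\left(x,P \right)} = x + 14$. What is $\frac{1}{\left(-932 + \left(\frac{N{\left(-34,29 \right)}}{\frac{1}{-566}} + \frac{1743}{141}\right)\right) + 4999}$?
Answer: $\frac{47}{723770} \approx 6.4938 \cdot 10^{-5}$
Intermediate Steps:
$N{\left(x,P \right)} = 14 + x$
$\frac{1}{\left(-932 + \left(\frac{N{\left(-34,29 \right)}}{\frac{1}{-566}} + \frac{1743}{141}\right)\right) + 4999} = \frac{1}{\left(-932 + \left(\frac{14 - 34}{\frac{1}{-566}} + \frac{1743}{141}\right)\right) + 4999} = \frac{1}{\left(-932 + \left(- \frac{20}{- \frac{1}{566}} + 1743 \cdot \frac{1}{141}\right)\right) + 4999} = \frac{1}{\left(-932 + \left(\left(-20\right) \left(-566\right) + \frac{581}{47}\right)\right) + 4999} = \frac{1}{\left(-932 + \left(11320 + \frac{581}{47}\right)\right) + 4999} = \frac{1}{\left(-932 + \frac{532621}{47}\right) + 4999} = \frac{1}{\frac{488817}{47} + 4999} = \frac{1}{\frac{723770}{47}} = \frac{47}{723770}$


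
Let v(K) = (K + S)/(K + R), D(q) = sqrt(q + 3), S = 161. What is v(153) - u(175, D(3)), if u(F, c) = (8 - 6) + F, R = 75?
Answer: -20021/114 ≈ -175.62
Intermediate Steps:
D(q) = sqrt(3 + q)
u(F, c) = 2 + F
v(K) = (161 + K)/(75 + K) (v(K) = (K + 161)/(K + 75) = (161 + K)/(75 + K))
v(153) - u(175, D(3)) = (161 + 153)/(75 + 153) - (2 + 175) = 314/228 - 1*177 = (1/228)*314 - 177 = 157/114 - 177 = -20021/114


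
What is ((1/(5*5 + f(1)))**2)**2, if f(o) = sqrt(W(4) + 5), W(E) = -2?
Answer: (25 + sqrt(3))**(-4) ≈ 1.9583e-6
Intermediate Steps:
f(o) = sqrt(3) (f(o) = sqrt(-2 + 5) = sqrt(3))
((1/(5*5 + f(1)))**2)**2 = ((1/(5*5 + sqrt(3)))**2)**2 = ((1/(25 + sqrt(3)))**2)**2 = ((25 + sqrt(3))**(-2))**2 = (25 + sqrt(3))**(-4)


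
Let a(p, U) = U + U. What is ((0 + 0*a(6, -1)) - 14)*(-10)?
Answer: 140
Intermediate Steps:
a(p, U) = 2*U
((0 + 0*a(6, -1)) - 14)*(-10) = ((0 + 0*(2*(-1))) - 14)*(-10) = ((0 + 0*(-2)) - 14)*(-10) = ((0 + 0) - 14)*(-10) = (0 - 14)*(-10) = -14*(-10) = 140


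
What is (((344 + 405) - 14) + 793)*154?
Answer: 235312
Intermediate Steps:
(((344 + 405) - 14) + 793)*154 = ((749 - 14) + 793)*154 = (735 + 793)*154 = 1528*154 = 235312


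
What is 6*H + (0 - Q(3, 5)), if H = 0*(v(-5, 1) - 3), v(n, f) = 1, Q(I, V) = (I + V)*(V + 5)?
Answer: -80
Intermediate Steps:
Q(I, V) = (5 + V)*(I + V) (Q(I, V) = (I + V)*(5 + V) = (5 + V)*(I + V))
H = 0 (H = 0*(1 - 3) = 0*(-2) = 0)
6*H + (0 - Q(3, 5)) = 6*0 + (0 - (5**2 + 5*3 + 5*5 + 3*5)) = 0 + (0 - (25 + 15 + 25 + 15)) = 0 + (0 - 1*80) = 0 + (0 - 80) = 0 - 80 = -80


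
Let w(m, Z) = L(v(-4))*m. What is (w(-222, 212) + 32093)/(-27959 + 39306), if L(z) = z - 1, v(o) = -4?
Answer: 33203/11347 ≈ 2.9261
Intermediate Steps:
L(z) = -1 + z
w(m, Z) = -5*m (w(m, Z) = (-1 - 4)*m = -5*m)
(w(-222, 212) + 32093)/(-27959 + 39306) = (-5*(-222) + 32093)/(-27959 + 39306) = (1110 + 32093)/11347 = 33203*(1/11347) = 33203/11347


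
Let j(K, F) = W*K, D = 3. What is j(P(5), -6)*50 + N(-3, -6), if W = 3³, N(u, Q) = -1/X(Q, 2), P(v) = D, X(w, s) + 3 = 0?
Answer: 12151/3 ≈ 4050.3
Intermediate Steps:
X(w, s) = -3 (X(w, s) = -3 + 0 = -3)
P(v) = 3
N(u, Q) = ⅓ (N(u, Q) = -1/(-3) = -1*(-⅓) = ⅓)
W = 27
j(K, F) = 27*K
j(P(5), -6)*50 + N(-3, -6) = (27*3)*50 + ⅓ = 81*50 + ⅓ = 4050 + ⅓ = 12151/3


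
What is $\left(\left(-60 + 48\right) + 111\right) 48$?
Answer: $4752$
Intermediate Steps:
$\left(\left(-60 + 48\right) + 111\right) 48 = \left(-12 + 111\right) 48 = 99 \cdot 48 = 4752$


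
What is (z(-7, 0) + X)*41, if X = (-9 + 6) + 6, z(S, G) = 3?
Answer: 246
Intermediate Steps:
X = 3 (X = -3 + 6 = 3)
(z(-7, 0) + X)*41 = (3 + 3)*41 = 6*41 = 246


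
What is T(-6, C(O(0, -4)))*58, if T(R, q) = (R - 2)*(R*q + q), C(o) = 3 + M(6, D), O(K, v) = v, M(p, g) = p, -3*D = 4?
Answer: 20880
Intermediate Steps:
D = -4/3 (D = -1/3*4 = -4/3 ≈ -1.3333)
C(o) = 9 (C(o) = 3 + 6 = 9)
T(R, q) = (-2 + R)*(q + R*q)
T(-6, C(O(0, -4)))*58 = (9*(-2 + (-6)**2 - 1*(-6)))*58 = (9*(-2 + 36 + 6))*58 = (9*40)*58 = 360*58 = 20880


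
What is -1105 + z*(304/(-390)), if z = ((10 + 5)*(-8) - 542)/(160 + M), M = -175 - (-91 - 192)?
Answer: -14411669/13065 ≈ -1103.1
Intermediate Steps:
M = 108 (M = -175 - 1*(-283) = -175 + 283 = 108)
z = -331/134 (z = ((10 + 5)*(-8) - 542)/(160 + 108) = (15*(-8) - 542)/268 = (-120 - 542)*(1/268) = -662*1/268 = -331/134 ≈ -2.4701)
-1105 + z*(304/(-390)) = -1105 - 50312/(67*(-390)) = -1105 - 50312*(-1)/(67*390) = -1105 - 331/134*(-152/195) = -1105 + 25156/13065 = -14411669/13065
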